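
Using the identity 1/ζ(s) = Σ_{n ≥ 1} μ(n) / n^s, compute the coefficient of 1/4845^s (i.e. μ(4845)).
μ(4845) = 1

Factor n = 4845 = 3 · 5 · 17 · 19. μ(n) = 0 if any exponent ≥ 2 (not squarefree); otherwise μ(n) = (−1)^{ω(n)} where ω(n) is the number of distinct prime factors. Applying: μ(4845) = 1.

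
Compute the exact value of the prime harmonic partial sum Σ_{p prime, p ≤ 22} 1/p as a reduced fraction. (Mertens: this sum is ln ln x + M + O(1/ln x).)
Σ 1/p = 14117683/9699690

π(22) = 8, so the primes ≤ 22 are [2, 3, 5, 7, 11, 13, 17, 19]. Summing 1/p over these primes: 14117683/9699690 ≈ 1.4555. Mertens estimate ln ln(22) + 0.2615 ≈ 1.3900.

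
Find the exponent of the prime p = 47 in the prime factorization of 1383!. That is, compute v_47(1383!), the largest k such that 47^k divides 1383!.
v_47(1383!) = 29

Legendre's formula: v_p(n!) = Σ_{k ≥ 1} ⌊n / p^k⌋. For p = 47, n = 1383, the terms are:
  ⌊1383/47^1⌋ = ⌊1383/47⌋ = 29
(the next term ⌊1383/47^2⌋ = 0, terminating the sum). Summing: v_47(1383!) = 29 = 29.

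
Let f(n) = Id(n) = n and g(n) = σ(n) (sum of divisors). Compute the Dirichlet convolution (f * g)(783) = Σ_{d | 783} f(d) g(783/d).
(Id * σ)(783) = 8378

Divisors of 783: [1, 3, 9, 27, 29, 87, 261, 783]. For each d | 783:
  d = 1: Id(1) · σ(783/1) = 1 · 1200 = 1200
  d = 3: Id(3) · σ(783/3) = 3 · 390 = 1170
  d = 9: Id(9) · σ(783/9) = 9 · 120 = 1080
  d = 27: Id(27) · σ(783/27) = 27 · 30 = 810
  d = 29: Id(29) · σ(783/29) = 29 · 40 = 1160
  d = 87: Id(87) · σ(783/87) = 87 · 13 = 1131
  d = 261: Id(261) · σ(783/261) = 261 · 4 = 1044
  d = 783: Id(783) · σ(783/783) = 783 · 1 = 783
Summing: (Id * σ)(783) = 1200 + 1170 + 1080 + 810 + 1160 + 1131 + 1044 + 783 = 8378.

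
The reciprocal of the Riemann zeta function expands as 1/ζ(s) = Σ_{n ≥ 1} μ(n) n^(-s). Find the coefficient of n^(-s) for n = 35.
μ(35) = 1

Factor n = 35 = 5 · 7. μ(n) = 0 if any exponent ≥ 2 (not squarefree); otherwise μ(n) = (−1)^{ω(n)} where ω(n) is the number of distinct prime factors. Applying: μ(35) = 1.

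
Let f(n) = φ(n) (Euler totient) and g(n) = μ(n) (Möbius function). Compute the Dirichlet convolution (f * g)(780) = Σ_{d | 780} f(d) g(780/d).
(φ * μ)(780) = 33

Divisors of 780: [1, 2, 3, 4, 5, 6, 10, 12, 13, 15, 20, 26, 30, 39, 52, 60, 65, 78, 130, 156, 195, 260, 390, 780]. For each d | 780:
  d = 1: φ(1) · μ(780/1) = 1 · 0 = 0
  d = 2: φ(2) · μ(780/2) = 1 · 1 = 1
  d = 3: φ(3) · μ(780/3) = 2 · 0 = 0
  d = 4: φ(4) · μ(780/4) = 2 · -1 = -2
  d = 5: φ(5) · μ(780/5) = 4 · 0 = 0
  d = 6: φ(6) · μ(780/6) = 2 · -1 = -2
  d = 10: φ(10) · μ(780/10) = 4 · -1 = -4
  d = 12: φ(12) · μ(780/12) = 4 · 1 = 4
  d = 13: φ(13) · μ(780/13) = 12 · 0 = 0
  d = 15: φ(15) · μ(780/15) = 8 · 0 = 0
  d = 20: φ(20) · μ(780/20) = 8 · 1 = 8
  d = 26: φ(26) · μ(780/26) = 12 · -1 = -12
  d = 30: φ(30) · μ(780/30) = 8 · 1 = 8
  d = 39: φ(39) · μ(780/39) = 24 · 0 = 0
  d = 52: φ(52) · μ(780/52) = 24 · 1 = 24
  d = 60: φ(60) · μ(780/60) = 16 · -1 = -16
  d = 65: φ(65) · μ(780/65) = 48 · 0 = 0
  d = 78: φ(78) · μ(780/78) = 24 · 1 = 24
  d = 130: φ(130) · μ(780/130) = 48 · 1 = 48
  d = 156: φ(156) · μ(780/156) = 48 · -1 = -48
  d = 195: φ(195) · μ(780/195) = 96 · 0 = 0
  d = 260: φ(260) · μ(780/260) = 96 · -1 = -96
  d = 390: φ(390) · μ(780/390) = 96 · -1 = -96
  d = 780: φ(780) · μ(780/780) = 192 · 1 = 192
Summing: (φ * μ)(780) = 0 + 1 + 0 + -2 + 0 + -2 + -4 + 4 + 0 + 0 + 8 + -12 + 8 + 0 + 24 + -16 + 0 + 24 + 48 + -48 + 0 + -96 + -96 + 192 = 33.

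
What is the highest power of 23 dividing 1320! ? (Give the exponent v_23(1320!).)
v_23(1320!) = 59

Legendre's formula: v_p(n!) = Σ_{k ≥ 1} ⌊n / p^k⌋. For p = 23, n = 1320, the terms are:
  ⌊1320/23^1⌋ = ⌊1320/23⌋ = 57
  ⌊1320/23^2⌋ = ⌊1320/529⌋ = 2
(the next term ⌊1320/23^3⌋ = 0, terminating the sum). Summing: v_23(1320!) = 57 + 2 = 59.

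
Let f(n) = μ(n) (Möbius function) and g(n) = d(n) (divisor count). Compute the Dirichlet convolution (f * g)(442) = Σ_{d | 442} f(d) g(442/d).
(μ * d)(442) = 1

Divisors of 442: [1, 2, 13, 17, 26, 34, 221, 442]. For each d | 442:
  d = 1: μ(1) · d(442/1) = 1 · 8 = 8
  d = 2: μ(2) · d(442/2) = -1 · 4 = -4
  d = 13: μ(13) · d(442/13) = -1 · 4 = -4
  d = 17: μ(17) · d(442/17) = -1 · 4 = -4
  d = 26: μ(26) · d(442/26) = 1 · 2 = 2
  d = 34: μ(34) · d(442/34) = 1 · 2 = 2
  d = 221: μ(221) · d(442/221) = 1 · 2 = 2
  d = 442: μ(442) · d(442/442) = -1 · 1 = -1
Summing: (μ * d)(442) = 8 + -4 + -4 + -4 + 2 + 2 + 2 + -1 = 1.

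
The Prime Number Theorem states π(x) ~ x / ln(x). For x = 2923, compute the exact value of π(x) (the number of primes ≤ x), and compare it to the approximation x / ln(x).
π(2923) = 422;  x/ln(x) ≈ 366.27;  relative error ≈ 13.21%.

Directly count primes up to 2923: π(2923) = 422. The PNT approximation gives 2923/ln(2923) ≈ 2923/7.98037 ≈ 366.27. Relative error (π(x) − x/ln(x)) / π(x) ≈ 13.21%; the approximation is known to undercount slightly (Li(x) is a better estimate).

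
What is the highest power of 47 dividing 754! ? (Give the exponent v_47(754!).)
v_47(754!) = 16

Legendre's formula: v_p(n!) = Σ_{k ≥ 1} ⌊n / p^k⌋. For p = 47, n = 754, the terms are:
  ⌊754/47^1⌋ = ⌊754/47⌋ = 16
(the next term ⌊754/47^2⌋ = 0, terminating the sum). Summing: v_47(754!) = 16 = 16.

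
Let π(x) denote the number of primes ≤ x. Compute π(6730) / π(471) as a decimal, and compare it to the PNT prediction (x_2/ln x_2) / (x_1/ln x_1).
π(6730)/π(471) = 867/91 ≈ 9.5275;  PNT prediction ≈ 9.9775.

π(471) = 91 and π(6730) = 867, so π(6730)/π(471) ≈ 9.5275. The PNT-predicted ratio is (6730/ln(6730)) / (471/ln(471)) ≈ 9.9775. The two agree to within a few percent, as expected.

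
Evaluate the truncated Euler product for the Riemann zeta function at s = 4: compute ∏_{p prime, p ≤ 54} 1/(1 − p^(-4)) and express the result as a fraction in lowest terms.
∏ = 750937919501355467062347671738968589096863062629/693820677147413996973765862820413440000000000000

The primes p ≤ 54 are [2, 3, 5, 7, 11, 13, 17, 19, 23, 29, 31, 37, 41, 43, 47, 53]. For each prime, (1 − 1/p^4)^(-1) = p^4 / (p^4 − 1). The product is (1 − 1/2^4)^(-1), (1 − 1/3^4)^(-1), (1 − 1/5^4)^(-1), (1 − 1/7^4)^(-1), (1 − 1/11^4)^(-1), (1 − 1/13^4)^(-1), (1 − 1/17^4)^(-1), (1 − 1/19^4)^(-1), (1 − 1/23^4)^(-1), (1 − 1/29^4)^(-1), (1 − 1/31^4)^(-1), (1 − 1/37^4)^(-1), (1 − 1/41^4)^(-1), (1 − 1/43^4)^(-1), (1 − 1/47^4)^(-1), (1 − 1/53^4)^(-1) = ∏ p^4 / (p^4 − 1) = 750937919501355467062347671738968589096863062629/693820677147413996973765862820413440000000000000.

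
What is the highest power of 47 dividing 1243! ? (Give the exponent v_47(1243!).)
v_47(1243!) = 26

Legendre's formula: v_p(n!) = Σ_{k ≥ 1} ⌊n / p^k⌋. For p = 47, n = 1243, the terms are:
  ⌊1243/47^1⌋ = ⌊1243/47⌋ = 26
(the next term ⌊1243/47^2⌋ = 0, terminating the sum). Summing: v_47(1243!) = 26 = 26.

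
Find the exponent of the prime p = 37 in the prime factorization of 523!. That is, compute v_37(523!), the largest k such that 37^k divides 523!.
v_37(523!) = 14

Legendre's formula: v_p(n!) = Σ_{k ≥ 1} ⌊n / p^k⌋. For p = 37, n = 523, the terms are:
  ⌊523/37^1⌋ = ⌊523/37⌋ = 14
(the next term ⌊523/37^2⌋ = 0, terminating the sum). Summing: v_37(523!) = 14 = 14.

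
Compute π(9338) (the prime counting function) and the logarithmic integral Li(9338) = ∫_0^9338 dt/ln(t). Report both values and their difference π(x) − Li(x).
π(9338) = 1155;  Li(9338) ≈ 1174.00;  π(x) − Li(x) ≈ -19.00.

Direct count of primes ≤ 9338 gives π(9338) = 1155. Numerical evaluation of the logarithmic integral gives Li(9338) ≈ 1174.00. The difference π(x) − Li(x) ≈ -19.00 is typically negative for small/moderate x (Li(x) overestimates), though Littlewood's theorem shows this sign changes infinitely often.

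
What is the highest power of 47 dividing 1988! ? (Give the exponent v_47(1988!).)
v_47(1988!) = 42

Legendre's formula: v_p(n!) = Σ_{k ≥ 1} ⌊n / p^k⌋. For p = 47, n = 1988, the terms are:
  ⌊1988/47^1⌋ = ⌊1988/47⌋ = 42
(the next term ⌊1988/47^2⌋ = 0, terminating the sum). Summing: v_47(1988!) = 42 = 42.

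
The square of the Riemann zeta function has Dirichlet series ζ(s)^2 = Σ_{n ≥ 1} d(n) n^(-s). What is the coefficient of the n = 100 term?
d(100) = 9

ζ(s)^2 = (Σ 1/m^s)(Σ 1/k^s). The coefficient of 1/n^s in the product is the number of ordered pairs (m, k) with mk = n, which equals d(n). For n = 100, divisors are [1, 2, 4, 5, 10, 20, 25, 50, 100], so d(100) = 9.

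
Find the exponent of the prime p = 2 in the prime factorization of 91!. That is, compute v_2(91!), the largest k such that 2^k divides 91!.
v_2(91!) = 86

Legendre's formula: v_p(n!) = Σ_{k ≥ 1} ⌊n / p^k⌋. For p = 2, n = 91, the terms are:
  ⌊91/2^1⌋ = ⌊91/2⌋ = 45
  ⌊91/2^2⌋ = ⌊91/4⌋ = 22
  ⌊91/2^3⌋ = ⌊91/8⌋ = 11
  ⌊91/2^4⌋ = ⌊91/16⌋ = 5
  ⌊91/2^5⌋ = ⌊91/32⌋ = 2
  ⌊91/2^6⌋ = ⌊91/64⌋ = 1
(the next term ⌊91/2^7⌋ = 0, terminating the sum). Summing: v_2(91!) = 45 + 22 + 11 + 5 + 2 + 1 = 86.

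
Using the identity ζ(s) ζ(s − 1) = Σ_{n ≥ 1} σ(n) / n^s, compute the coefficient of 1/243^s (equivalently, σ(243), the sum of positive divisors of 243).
σ(243) = 364

In the product (Σ m^0/m^s)(Σ k / k^s) = Σ (Σ_{d | n} d) / n^s, the coefficient of 1/n^s is σ(n) = Σ_{d | n} d. For n = 243, divisors are [1, 3, 9, 27, 81, 243]; summing: σ(243) = 364.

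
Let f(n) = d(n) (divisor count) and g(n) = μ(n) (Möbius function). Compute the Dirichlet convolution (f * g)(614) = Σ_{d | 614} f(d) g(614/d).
(d * μ)(614) = 1

Divisors of 614: [1, 2, 307, 614]. For each d | 614:
  d = 1: d(1) · μ(614/1) = 1 · 1 = 1
  d = 2: d(2) · μ(614/2) = 2 · -1 = -2
  d = 307: d(307) · μ(614/307) = 2 · -1 = -2
  d = 614: d(614) · μ(614/614) = 4 · 1 = 4
Summing: (d * μ)(614) = 1 + -2 + -2 + 4 = 1.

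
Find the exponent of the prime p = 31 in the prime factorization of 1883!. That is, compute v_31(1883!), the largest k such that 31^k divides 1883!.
v_31(1883!) = 61

Legendre's formula: v_p(n!) = Σ_{k ≥ 1} ⌊n / p^k⌋. For p = 31, n = 1883, the terms are:
  ⌊1883/31^1⌋ = ⌊1883/31⌋ = 60
  ⌊1883/31^2⌋ = ⌊1883/961⌋ = 1
(the next term ⌊1883/31^3⌋ = 0, terminating the sum). Summing: v_31(1883!) = 60 + 1 = 61.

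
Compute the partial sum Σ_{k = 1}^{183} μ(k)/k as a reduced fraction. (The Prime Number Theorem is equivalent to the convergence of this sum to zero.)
Σ μ(k)/k = -9343595117515137578604221545686714814220917855566318160407897740846266/899557715467591630453369012945614634379252921727391775909918599930435715

Values of μ(k) for 1 ≤ k ≤ 183: μ(1) = 1, μ(2) = -1, μ(3) = -1, μ(5) = -1, μ(6) = 1, μ(7) = -1, μ(10) = 1, μ(11) = -1, μ(13) = -1, μ(14) = 1, μ(15) = 1, μ(17) = -1, μ(19) = -1, μ(21) = 1, μ(22) = 1, μ(23) = -1, μ(26) = 1, μ(29) = -1, μ(30) = -1, μ(31) = -1, μ(33) = 1, μ(34) = 1, μ(35) = 1, μ(37) = -1, μ(38) = 1, μ(39) = 1, μ(41) = -1, μ(42) = -1, μ(43) = -1, μ(46) = 1, μ(47) = -1, μ(51) = 1, μ(53) = -1, μ(55) = 1, μ(57) = 1, μ(58) = 1, μ(59) = -1, μ(61) = -1, μ(62) = 1, μ(65) = 1, μ(66) = -1, μ(67) = -1, μ(69) = 1, μ(70) = -1, μ(71) = -1, μ(73) = -1, μ(74) = 1, μ(77) = 1, μ(78) = -1, μ(79) = -1, μ(82) = 1, μ(83) = -1, μ(85) = 1, μ(86) = 1, μ(87) = 1, μ(89) = -1, μ(91) = 1, μ(93) = 1, μ(94) = 1, μ(95) = 1, μ(97) = -1, μ(101) = -1, μ(102) = -1, μ(103) = -1, μ(105) = -1, μ(106) = 1, μ(107) = -1, μ(109) = -1, μ(110) = -1, μ(111) = 1, μ(113) = -1, μ(114) = -1, μ(115) = 1, μ(118) = 1, μ(119) = 1, μ(122) = 1, μ(123) = 1, μ(127) = -1, μ(129) = 1, μ(130) = -1, μ(131) = -1, μ(133) = 1, μ(134) = 1, μ(137) = -1, μ(138) = -1, μ(139) = -1, μ(141) = 1, μ(142) = 1, μ(143) = 1, μ(145) = 1, μ(146) = 1, μ(149) = -1, μ(151) = -1, μ(154) = -1, μ(155) = 1, μ(157) = -1, μ(158) = 1, μ(159) = 1, μ(161) = 1, μ(163) = -1, μ(165) = -1, μ(166) = 1, μ(167) = -1, μ(170) = -1, μ(173) = -1, μ(174) = -1, μ(177) = 1, μ(178) = 1, μ(179) = -1, μ(181) = -1, μ(182) = -1, μ(183) = 1, with μ = 0 on non-squarefree integers. Summing μ(k)/k for k where μ(k) ≠ 0 gives -9343595117515137578604221545686714814220917855566318160407897740846266/899557715467591630453369012945614634379252921727391775909918599930435715 ≈ -0.0104. (PNT ⟺ this sum → 0 as n → ∞.)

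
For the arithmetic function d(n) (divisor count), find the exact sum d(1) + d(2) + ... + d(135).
Σ_{n ≤ 135} d(n) = 687

Compute d(n) for each 1 ≤ n ≤ 135: d(1) = 1, d(2) = 2, d(3) = 2, d(4) = 3, d(5) = 2, d(6) = 4, d(7) = 2, d(8) = 4, d(9) = 3, d(10) = 4, d(11) = 2, d(12) = 6, d(13) = 2, d(14) = 4, d(15) = 4, d(16) = 5, d(17) = 2, d(18) = 6, d(19) = 2, d(20) = 6, d(21) = 4, d(22) = 4, d(23) = 2, d(24) = 8, d(25) = 3, d(26) = 4, d(27) = 4, d(28) = 6, d(29) = 2, d(30) = 8, d(31) = 2, d(32) = 6, d(33) = 4, d(34) = 4, d(35) = 4, d(36) = 9, d(37) = 2, d(38) = 4, d(39) = 4, d(40) = 8, d(41) = 2, d(42) = 8, d(43) = 2, d(44) = 6, d(45) = 6, d(46) = 4, d(47) = 2, d(48) = 10, d(49) = 3, d(50) = 6, d(51) = 4, d(52) = 6, d(53) = 2, d(54) = 8, d(55) = 4, d(56) = 8, d(57) = 4, d(58) = 4, d(59) = 2, d(60) = 12, d(61) = 2, d(62) = 4, d(63) = 6, d(64) = 7, d(65) = 4, d(66) = 8, d(67) = 2, d(68) = 6, d(69) = 4, d(70) = 8, d(71) = 2, d(72) = 12, d(73) = 2, d(74) = 4, d(75) = 6, d(76) = 6, d(77) = 4, d(78) = 8, d(79) = 2, d(80) = 10, d(81) = 5, d(82) = 4, d(83) = 2, d(84) = 12, d(85) = 4, d(86) = 4, d(87) = 4, d(88) = 8, d(89) = 2, d(90) = 12, d(91) = 4, d(92) = 6, d(93) = 4, d(94) = 4, d(95) = 4, d(96) = 12, d(97) = 2, d(98) = 6, d(99) = 6, d(100) = 9, d(101) = 2, d(102) = 8, d(103) = 2, d(104) = 8, d(105) = 8, d(106) = 4, d(107) = 2, d(108) = 12, d(109) = 2, d(110) = 8, d(111) = 4, d(112) = 10, d(113) = 2, d(114) = 8, d(115) = 4, d(116) = 6, d(117) = 6, d(118) = 4, d(119) = 4, d(120) = 16, d(121) = 3, d(122) = 4, d(123) = 4, d(124) = 6, d(125) = 4, d(126) = 12, d(127) = 2, d(128) = 8, d(129) = 4, d(130) = 8, d(131) = 2, d(132) = 12, d(133) = 4, d(134) = 4, d(135) = 8. Summing all 135 values: 687. (Dirichlet's divisor formula: Σ_{n ≤ x} d(n) = x ln(x) + (2γ − 1) x + O(√x). For x = 135, the asymptotic estimate is ≈ 683.06.)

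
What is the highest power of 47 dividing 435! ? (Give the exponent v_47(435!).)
v_47(435!) = 9

Legendre's formula: v_p(n!) = Σ_{k ≥ 1} ⌊n / p^k⌋. For p = 47, n = 435, the terms are:
  ⌊435/47^1⌋ = ⌊435/47⌋ = 9
(the next term ⌊435/47^2⌋ = 0, terminating the sum). Summing: v_47(435!) = 9 = 9.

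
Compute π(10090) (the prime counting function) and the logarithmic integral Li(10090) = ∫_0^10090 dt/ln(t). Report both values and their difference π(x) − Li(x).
π(10090) = 1237;  Li(10090) ≈ 1255.90;  π(x) − Li(x) ≈ -18.90.

Direct count of primes ≤ 10090 gives π(10090) = 1237. Numerical evaluation of the logarithmic integral gives Li(10090) ≈ 1255.90. The difference π(x) − Li(x) ≈ -18.90 is typically negative for small/moderate x (Li(x) overestimates), though Littlewood's theorem shows this sign changes infinitely often.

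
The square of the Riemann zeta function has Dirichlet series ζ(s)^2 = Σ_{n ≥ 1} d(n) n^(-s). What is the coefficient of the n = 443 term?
d(443) = 2

ζ(s)^2 = (Σ 1/m^s)(Σ 1/k^s). The coefficient of 1/n^s in the product is the number of ordered pairs (m, k) with mk = n, which equals d(n). For n = 443, divisors are [1, 443], so d(443) = 2.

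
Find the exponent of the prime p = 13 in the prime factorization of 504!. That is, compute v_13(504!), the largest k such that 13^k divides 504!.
v_13(504!) = 40

Legendre's formula: v_p(n!) = Σ_{k ≥ 1} ⌊n / p^k⌋. For p = 13, n = 504, the terms are:
  ⌊504/13^1⌋ = ⌊504/13⌋ = 38
  ⌊504/13^2⌋ = ⌊504/169⌋ = 2
(the next term ⌊504/13^3⌋ = 0, terminating the sum). Summing: v_13(504!) = 38 + 2 = 40.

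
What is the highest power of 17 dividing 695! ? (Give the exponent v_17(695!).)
v_17(695!) = 42

Legendre's formula: v_p(n!) = Σ_{k ≥ 1} ⌊n / p^k⌋. For p = 17, n = 695, the terms are:
  ⌊695/17^1⌋ = ⌊695/17⌋ = 40
  ⌊695/17^2⌋ = ⌊695/289⌋ = 2
(the next term ⌊695/17^3⌋ = 0, terminating the sum). Summing: v_17(695!) = 40 + 2 = 42.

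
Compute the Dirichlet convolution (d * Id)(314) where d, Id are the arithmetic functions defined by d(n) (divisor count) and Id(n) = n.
(d * Id)(314) = 636

Divisors of 314: [1, 2, 157, 314]. For each d | 314:
  d = 1: d(1) · Id(314/1) = 1 · 314 = 314
  d = 2: d(2) · Id(314/2) = 2 · 157 = 314
  d = 157: d(157) · Id(314/157) = 2 · 2 = 4
  d = 314: d(314) · Id(314/314) = 4 · 1 = 4
Summing: (d * Id)(314) = 314 + 314 + 4 + 4 = 636.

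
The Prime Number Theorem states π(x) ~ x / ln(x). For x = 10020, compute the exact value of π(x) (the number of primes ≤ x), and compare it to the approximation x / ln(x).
π(10020) = 1231;  x/ln(x) ≈ 1087.67;  relative error ≈ 11.64%.

Directly count primes up to 10020: π(10020) = 1231. The PNT approximation gives 10020/ln(10020) ≈ 10020/9.21234 ≈ 1087.67. Relative error (π(x) − x/ln(x)) / π(x) ≈ 11.64%; the approximation is known to undercount slightly (Li(x) is a better estimate).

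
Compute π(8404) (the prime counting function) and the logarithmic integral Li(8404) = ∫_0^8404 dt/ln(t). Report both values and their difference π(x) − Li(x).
π(8404) = 1051;  Li(8404) ≈ 1071.25;  π(x) − Li(x) ≈ -20.25.

Direct count of primes ≤ 8404 gives π(8404) = 1051. Numerical evaluation of the logarithmic integral gives Li(8404) ≈ 1071.25. The difference π(x) − Li(x) ≈ -20.25 is typically negative for small/moderate x (Li(x) overestimates), though Littlewood's theorem shows this sign changes infinitely often.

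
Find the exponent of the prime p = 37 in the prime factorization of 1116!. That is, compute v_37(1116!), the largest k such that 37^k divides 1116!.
v_37(1116!) = 30

Legendre's formula: v_p(n!) = Σ_{k ≥ 1} ⌊n / p^k⌋. For p = 37, n = 1116, the terms are:
  ⌊1116/37^1⌋ = ⌊1116/37⌋ = 30
(the next term ⌊1116/37^2⌋ = 0, terminating the sum). Summing: v_37(1116!) = 30 = 30.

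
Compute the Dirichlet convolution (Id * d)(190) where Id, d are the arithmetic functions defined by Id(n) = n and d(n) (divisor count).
(Id * d)(190) = 588

Divisors of 190: [1, 2, 5, 10, 19, 38, 95, 190]. For each d | 190:
  d = 1: Id(1) · d(190/1) = 1 · 8 = 8
  d = 2: Id(2) · d(190/2) = 2 · 4 = 8
  d = 5: Id(5) · d(190/5) = 5 · 4 = 20
  d = 10: Id(10) · d(190/10) = 10 · 2 = 20
  d = 19: Id(19) · d(190/19) = 19 · 4 = 76
  d = 38: Id(38) · d(190/38) = 38 · 2 = 76
  d = 95: Id(95) · d(190/95) = 95 · 2 = 190
  d = 190: Id(190) · d(190/190) = 190 · 1 = 190
Summing: (Id * d)(190) = 8 + 8 + 20 + 20 + 76 + 76 + 190 + 190 = 588.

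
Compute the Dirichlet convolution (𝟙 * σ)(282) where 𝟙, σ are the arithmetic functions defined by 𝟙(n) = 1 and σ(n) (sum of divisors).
(𝟙 * σ)(282) = 980

Divisors of 282: [1, 2, 3, 6, 47, 94, 141, 282]. For each d | 282:
  d = 1: 𝟙(1) · σ(282/1) = 1 · 576 = 576
  d = 2: 𝟙(2) · σ(282/2) = 1 · 192 = 192
  d = 3: 𝟙(3) · σ(282/3) = 1 · 144 = 144
  d = 6: 𝟙(6) · σ(282/6) = 1 · 48 = 48
  d = 47: 𝟙(47) · σ(282/47) = 1 · 12 = 12
  d = 94: 𝟙(94) · σ(282/94) = 1 · 4 = 4
  d = 141: 𝟙(141) · σ(282/141) = 1 · 3 = 3
  d = 282: 𝟙(282) · σ(282/282) = 1 · 1 = 1
Summing: (𝟙 * σ)(282) = 576 + 192 + 144 + 48 + 12 + 4 + 3 + 1 = 980.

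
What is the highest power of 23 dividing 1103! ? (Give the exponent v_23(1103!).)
v_23(1103!) = 49

Legendre's formula: v_p(n!) = Σ_{k ≥ 1} ⌊n / p^k⌋. For p = 23, n = 1103, the terms are:
  ⌊1103/23^1⌋ = ⌊1103/23⌋ = 47
  ⌊1103/23^2⌋ = ⌊1103/529⌋ = 2
(the next term ⌊1103/23^3⌋ = 0, terminating the sum). Summing: v_23(1103!) = 47 + 2 = 49.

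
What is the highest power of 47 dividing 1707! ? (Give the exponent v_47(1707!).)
v_47(1707!) = 36

Legendre's formula: v_p(n!) = Σ_{k ≥ 1} ⌊n / p^k⌋. For p = 47, n = 1707, the terms are:
  ⌊1707/47^1⌋ = ⌊1707/47⌋ = 36
(the next term ⌊1707/47^2⌋ = 0, terminating the sum). Summing: v_47(1707!) = 36 = 36.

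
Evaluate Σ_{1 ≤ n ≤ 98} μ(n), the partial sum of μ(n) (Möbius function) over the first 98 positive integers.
Σ_{n ≤ 98} μ(n) = 1

Compute μ(n) for each 1 ≤ n ≤ 98: μ(1) = 1, μ(2) = -1, μ(3) = -1, μ(4) = 0, μ(5) = -1, μ(6) = 1, μ(7) = -1, μ(8) = 0, μ(9) = 0, μ(10) = 1, μ(11) = -1, μ(12) = 0, μ(13) = -1, μ(14) = 1, μ(15) = 1, μ(16) = 0, μ(17) = -1, μ(18) = 0, μ(19) = -1, μ(20) = 0, μ(21) = 1, μ(22) = 1, μ(23) = -1, μ(24) = 0, μ(25) = 0, μ(26) = 1, μ(27) = 0, μ(28) = 0, μ(29) = -1, μ(30) = -1, μ(31) = -1, μ(32) = 0, μ(33) = 1, μ(34) = 1, μ(35) = 1, μ(36) = 0, μ(37) = -1, μ(38) = 1, μ(39) = 1, μ(40) = 0, μ(41) = -1, μ(42) = -1, μ(43) = -1, μ(44) = 0, μ(45) = 0, μ(46) = 1, μ(47) = -1, μ(48) = 0, μ(49) = 0, μ(50) = 0, μ(51) = 1, μ(52) = 0, μ(53) = -1, μ(54) = 0, μ(55) = 1, μ(56) = 0, μ(57) = 1, μ(58) = 1, μ(59) = -1, μ(60) = 0, μ(61) = -1, μ(62) = 1, μ(63) = 0, μ(64) = 0, μ(65) = 1, μ(66) = -1, μ(67) = -1, μ(68) = 0, μ(69) = 1, μ(70) = -1, μ(71) = -1, μ(72) = 0, μ(73) = -1, μ(74) = 1, μ(75) = 0, μ(76) = 0, μ(77) = 1, μ(78) = -1, μ(79) = -1, μ(80) = 0, μ(81) = 0, μ(82) = 1, μ(83) = -1, μ(84) = 0, μ(85) = 1, μ(86) = 1, μ(87) = 1, μ(88) = 0, μ(89) = -1, μ(90) = 0, μ(91) = 1, μ(92) = 0, μ(93) = 1, μ(94) = 1, μ(95) = 1, μ(96) = 0, μ(97) = -1, μ(98) = 0. Summing all 98 values: 1. (Mertens function M(x) = Σ_{n ≤ x} μ(n); on average M(x) should be small (PNT ⟺ M(x) = o(x)).)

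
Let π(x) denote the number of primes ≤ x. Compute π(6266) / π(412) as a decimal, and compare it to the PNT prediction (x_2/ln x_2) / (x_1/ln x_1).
π(6266)/π(412) = 814/80 ≈ 10.1750;  PNT prediction ≈ 10.4739.

π(412) = 80 and π(6266) = 814, so π(6266)/π(412) ≈ 10.1750. The PNT-predicted ratio is (6266/ln(6266)) / (412/ln(412)) ≈ 10.4739. The two agree to within a few percent, as expected.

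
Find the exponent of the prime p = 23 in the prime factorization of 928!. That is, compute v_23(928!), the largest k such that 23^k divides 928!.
v_23(928!) = 41

Legendre's formula: v_p(n!) = Σ_{k ≥ 1} ⌊n / p^k⌋. For p = 23, n = 928, the terms are:
  ⌊928/23^1⌋ = ⌊928/23⌋ = 40
  ⌊928/23^2⌋ = ⌊928/529⌋ = 1
(the next term ⌊928/23^3⌋ = 0, terminating the sum). Summing: v_23(928!) = 40 + 1 = 41.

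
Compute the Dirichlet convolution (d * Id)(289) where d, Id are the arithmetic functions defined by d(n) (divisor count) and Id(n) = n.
(d * Id)(289) = 326

Divisors of 289: [1, 17, 289]. For each d | 289:
  d = 1: d(1) · Id(289/1) = 1 · 289 = 289
  d = 17: d(17) · Id(289/17) = 2 · 17 = 34
  d = 289: d(289) · Id(289/289) = 3 · 1 = 3
Summing: (d * Id)(289) = 289 + 34 + 3 = 326.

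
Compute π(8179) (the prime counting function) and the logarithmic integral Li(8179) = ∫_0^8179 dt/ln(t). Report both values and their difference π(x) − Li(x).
π(8179) = 1027;  Li(8179) ≈ 1046.31;  π(x) − Li(x) ≈ -19.31.

Direct count of primes ≤ 8179 gives π(8179) = 1027. Numerical evaluation of the logarithmic integral gives Li(8179) ≈ 1046.31. The difference π(x) − Li(x) ≈ -19.31 is typically negative for small/moderate x (Li(x) overestimates), though Littlewood's theorem shows this sign changes infinitely often.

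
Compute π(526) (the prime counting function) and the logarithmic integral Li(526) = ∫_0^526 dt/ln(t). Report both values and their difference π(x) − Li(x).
π(526) = 99;  Li(526) ≈ 105.96;  π(x) − Li(x) ≈ -6.96.

Direct count of primes ≤ 526 gives π(526) = 99. Numerical evaluation of the logarithmic integral gives Li(526) ≈ 105.96. The difference π(x) − Li(x) ≈ -6.96 is typically negative for small/moderate x (Li(x) overestimates), though Littlewood's theorem shows this sign changes infinitely often.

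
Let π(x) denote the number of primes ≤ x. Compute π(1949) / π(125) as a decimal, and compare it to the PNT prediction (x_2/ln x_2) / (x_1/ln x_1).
π(1949)/π(125) = 296/30 ≈ 9.8667;  PNT prediction ≈ 9.9383.

π(125) = 30 and π(1949) = 296, so π(1949)/π(125) ≈ 9.8667. The PNT-predicted ratio is (1949/ln(1949)) / (125/ln(125)) ≈ 9.9383. The two agree to within a few percent, as expected.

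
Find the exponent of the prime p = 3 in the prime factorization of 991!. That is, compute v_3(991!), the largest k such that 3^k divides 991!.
v_3(991!) = 493

Legendre's formula: v_p(n!) = Σ_{k ≥ 1} ⌊n / p^k⌋. For p = 3, n = 991, the terms are:
  ⌊991/3^1⌋ = ⌊991/3⌋ = 330
  ⌊991/3^2⌋ = ⌊991/9⌋ = 110
  ⌊991/3^3⌋ = ⌊991/27⌋ = 36
  ⌊991/3^4⌋ = ⌊991/81⌋ = 12
  ⌊991/3^5⌋ = ⌊991/243⌋ = 4
  ⌊991/3^6⌋ = ⌊991/729⌋ = 1
(the next term ⌊991/3^7⌋ = 0, terminating the sum). Summing: v_3(991!) = 330 + 110 + 36 + 12 + 4 + 1 = 493.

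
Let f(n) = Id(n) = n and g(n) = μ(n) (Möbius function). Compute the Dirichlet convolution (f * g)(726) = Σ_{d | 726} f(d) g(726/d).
(Id * μ)(726) = 220

Divisors of 726: [1, 2, 3, 6, 11, 22, 33, 66, 121, 242, 363, 726]. For each d | 726:
  d = 1: Id(1) · μ(726/1) = 1 · 0 = 0
  d = 2: Id(2) · μ(726/2) = 2 · 0 = 0
  d = 3: Id(3) · μ(726/3) = 3 · 0 = 0
  d = 6: Id(6) · μ(726/6) = 6 · 0 = 0
  d = 11: Id(11) · μ(726/11) = 11 · -1 = -11
  d = 22: Id(22) · μ(726/22) = 22 · 1 = 22
  d = 33: Id(33) · μ(726/33) = 33 · 1 = 33
  d = 66: Id(66) · μ(726/66) = 66 · -1 = -66
  d = 121: Id(121) · μ(726/121) = 121 · 1 = 121
  d = 242: Id(242) · μ(726/242) = 242 · -1 = -242
  d = 363: Id(363) · μ(726/363) = 363 · -1 = -363
  d = 726: Id(726) · μ(726/726) = 726 · 1 = 726
Summing: (Id * μ)(726) = 0 + 0 + 0 + 0 + -11 + 22 + 33 + -66 + 121 + -242 + -363 + 726 = 220.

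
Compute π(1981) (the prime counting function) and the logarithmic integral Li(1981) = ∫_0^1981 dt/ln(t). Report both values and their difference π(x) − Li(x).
π(1981) = 299;  Li(1981) ≈ 312.31;  π(x) − Li(x) ≈ -13.31.

Direct count of primes ≤ 1981 gives π(1981) = 299. Numerical evaluation of the logarithmic integral gives Li(1981) ≈ 312.31. The difference π(x) − Li(x) ≈ -13.31 is typically negative for small/moderate x (Li(x) overestimates), though Littlewood's theorem shows this sign changes infinitely often.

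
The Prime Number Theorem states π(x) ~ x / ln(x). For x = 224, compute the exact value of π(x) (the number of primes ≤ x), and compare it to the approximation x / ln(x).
π(224) = 48;  x/ln(x) ≈ 41.39;  relative error ≈ 13.77%.

Directly count primes up to 224: π(224) = 48. The PNT approximation gives 224/ln(224) ≈ 224/5.41165 ≈ 41.39. Relative error (π(x) − x/ln(x)) / π(x) ≈ 13.77%; the approximation is known to undercount slightly (Li(x) is a better estimate).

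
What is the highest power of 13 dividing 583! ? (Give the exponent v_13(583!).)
v_13(583!) = 47

Legendre's formula: v_p(n!) = Σ_{k ≥ 1} ⌊n / p^k⌋. For p = 13, n = 583, the terms are:
  ⌊583/13^1⌋ = ⌊583/13⌋ = 44
  ⌊583/13^2⌋ = ⌊583/169⌋ = 3
(the next term ⌊583/13^3⌋ = 0, terminating the sum). Summing: v_13(583!) = 44 + 3 = 47.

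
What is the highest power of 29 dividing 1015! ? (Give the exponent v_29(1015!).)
v_29(1015!) = 36

Legendre's formula: v_p(n!) = Σ_{k ≥ 1} ⌊n / p^k⌋. For p = 29, n = 1015, the terms are:
  ⌊1015/29^1⌋ = ⌊1015/29⌋ = 35
  ⌊1015/29^2⌋ = ⌊1015/841⌋ = 1
(the next term ⌊1015/29^3⌋ = 0, terminating the sum). Summing: v_29(1015!) = 35 + 1 = 36.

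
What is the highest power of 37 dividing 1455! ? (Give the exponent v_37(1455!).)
v_37(1455!) = 40

Legendre's formula: v_p(n!) = Σ_{k ≥ 1} ⌊n / p^k⌋. For p = 37, n = 1455, the terms are:
  ⌊1455/37^1⌋ = ⌊1455/37⌋ = 39
  ⌊1455/37^2⌋ = ⌊1455/1369⌋ = 1
(the next term ⌊1455/37^3⌋ = 0, terminating the sum). Summing: v_37(1455!) = 39 + 1 = 40.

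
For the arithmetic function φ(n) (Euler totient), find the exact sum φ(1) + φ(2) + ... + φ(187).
Σ_{n ≤ 187} φ(n) = 10704

Compute φ(n) for each 1 ≤ n ≤ 187: φ(1) = 1, φ(2) = 1, φ(3) = 2, φ(4) = 2, φ(5) = 4, φ(6) = 2, φ(7) = 6, φ(8) = 4, φ(9) = 6, φ(10) = 4, φ(11) = 10, φ(12) = 4, φ(13) = 12, φ(14) = 6, φ(15) = 8, φ(16) = 8, φ(17) = 16, φ(18) = 6, φ(19) = 18, φ(20) = 8, φ(21) = 12, φ(22) = 10, φ(23) = 22, φ(24) = 8, φ(25) = 20, φ(26) = 12, φ(27) = 18, φ(28) = 12, φ(29) = 28, φ(30) = 8, φ(31) = 30, φ(32) = 16, φ(33) = 20, φ(34) = 16, φ(35) = 24, φ(36) = 12, φ(37) = 36, φ(38) = 18, φ(39) = 24, φ(40) = 16, φ(41) = 40, φ(42) = 12, φ(43) = 42, φ(44) = 20, φ(45) = 24, φ(46) = 22, φ(47) = 46, φ(48) = 16, φ(49) = 42, φ(50) = 20, φ(51) = 32, φ(52) = 24, φ(53) = 52, φ(54) = 18, φ(55) = 40, φ(56) = 24, φ(57) = 36, φ(58) = 28, φ(59) = 58, φ(60) = 16, φ(61) = 60, φ(62) = 30, φ(63) = 36, φ(64) = 32, φ(65) = 48, φ(66) = 20, φ(67) = 66, φ(68) = 32, φ(69) = 44, φ(70) = 24, φ(71) = 70, φ(72) = 24, φ(73) = 72, φ(74) = 36, φ(75) = 40, φ(76) = 36, φ(77) = 60, φ(78) = 24, φ(79) = 78, φ(80) = 32, φ(81) = 54, φ(82) = 40, φ(83) = 82, φ(84) = 24, φ(85) = 64, φ(86) = 42, φ(87) = 56, φ(88) = 40, φ(89) = 88, φ(90) = 24, φ(91) = 72, φ(92) = 44, φ(93) = 60, φ(94) = 46, φ(95) = 72, φ(96) = 32, φ(97) = 96, φ(98) = 42, φ(99) = 60, φ(100) = 40, φ(101) = 100, φ(102) = 32, φ(103) = 102, φ(104) = 48, φ(105) = 48, φ(106) = 52, φ(107) = 106, φ(108) = 36, φ(109) = 108, φ(110) = 40, φ(111) = 72, φ(112) = 48, φ(113) = 112, φ(114) = 36, φ(115) = 88, φ(116) = 56, φ(117) = 72, φ(118) = 58, φ(119) = 96, φ(120) = 32, φ(121) = 110, φ(122) = 60, φ(123) = 80, φ(124) = 60, φ(125) = 100, φ(126) = 36, φ(127) = 126, φ(128) = 64, φ(129) = 84, φ(130) = 48, φ(131) = 130, φ(132) = 40, φ(133) = 108, φ(134) = 66, φ(135) = 72, φ(136) = 64, φ(137) = 136, φ(138) = 44, φ(139) = 138, φ(140) = 48, φ(141) = 92, φ(142) = 70, φ(143) = 120, φ(144) = 48, φ(145) = 112, φ(146) = 72, φ(147) = 84, φ(148) = 72, φ(149) = 148, φ(150) = 40, φ(151) = 150, φ(152) = 72, φ(153) = 96, φ(154) = 60, φ(155) = 120, φ(156) = 48, φ(157) = 156, φ(158) = 78, φ(159) = 104, φ(160) = 64, φ(161) = 132, φ(162) = 54, φ(163) = 162, φ(164) = 80, φ(165) = 80, φ(166) = 82, φ(167) = 166, φ(168) = 48, φ(169) = 156, φ(170) = 64, φ(171) = 108, φ(172) = 84, φ(173) = 172, φ(174) = 56, φ(175) = 120, φ(176) = 80, φ(177) = 116, φ(178) = 88, φ(179) = 178, φ(180) = 48, φ(181) = 180, φ(182) = 72, φ(183) = 120, φ(184) = 88, φ(185) = 144, φ(186) = 60, φ(187) = 160. Summing all 187 values: 10704. (Average order: Σ_{n ≤ x} φ(n) ~ (3/π²) x². For x = 187, (3/π²)·187² ≈ 10629.30.)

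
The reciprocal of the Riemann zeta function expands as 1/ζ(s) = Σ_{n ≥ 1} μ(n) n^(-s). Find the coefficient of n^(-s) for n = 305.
μ(305) = 1

Factor n = 305 = 5 · 61. μ(n) = 0 if any exponent ≥ 2 (not squarefree); otherwise μ(n) = (−1)^{ω(n)} where ω(n) is the number of distinct prime factors. Applying: μ(305) = 1.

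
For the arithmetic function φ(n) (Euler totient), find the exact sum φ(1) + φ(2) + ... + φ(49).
Σ_{n ≤ 49} φ(n) = 754

Compute φ(n) for each 1 ≤ n ≤ 49: φ(1) = 1, φ(2) = 1, φ(3) = 2, φ(4) = 2, φ(5) = 4, φ(6) = 2, φ(7) = 6, φ(8) = 4, φ(9) = 6, φ(10) = 4, φ(11) = 10, φ(12) = 4, φ(13) = 12, φ(14) = 6, φ(15) = 8, φ(16) = 8, φ(17) = 16, φ(18) = 6, φ(19) = 18, φ(20) = 8, φ(21) = 12, φ(22) = 10, φ(23) = 22, φ(24) = 8, φ(25) = 20, φ(26) = 12, φ(27) = 18, φ(28) = 12, φ(29) = 28, φ(30) = 8, φ(31) = 30, φ(32) = 16, φ(33) = 20, φ(34) = 16, φ(35) = 24, φ(36) = 12, φ(37) = 36, φ(38) = 18, φ(39) = 24, φ(40) = 16, φ(41) = 40, φ(42) = 12, φ(43) = 42, φ(44) = 20, φ(45) = 24, φ(46) = 22, φ(47) = 46, φ(48) = 16, φ(49) = 42. Summing all 49 values: 754. (Average order: Σ_{n ≤ x} φ(n) ~ (3/π²) x². For x = 49, (3/π²)·49² ≈ 729.82.)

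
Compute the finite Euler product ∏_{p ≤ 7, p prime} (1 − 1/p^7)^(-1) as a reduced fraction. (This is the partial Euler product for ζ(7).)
∏ = 375226779375000/372119874050737

The primes p ≤ 7 are [2, 3, 5, 7]. For each prime, (1 − 1/p^7)^(-1) = p^7 / (p^7 − 1). The product is (1 − 1/2^7)^(-1), (1 − 1/3^7)^(-1), (1 − 1/5^7)^(-1), (1 − 1/7^7)^(-1) = ∏ p^7 / (p^7 − 1) = 375226779375000/372119874050737.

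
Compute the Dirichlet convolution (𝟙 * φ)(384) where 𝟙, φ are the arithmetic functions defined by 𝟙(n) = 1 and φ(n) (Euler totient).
(𝟙 * φ)(384) = 384

Divisors of 384: [1, 2, 3, 4, 6, 8, 12, 16, 24, 32, 48, 64, 96, 128, 192, 384]. For each d | 384:
  d = 1: 𝟙(1) · φ(384/1) = 1 · 128 = 128
  d = 2: 𝟙(2) · φ(384/2) = 1 · 64 = 64
  d = 3: 𝟙(3) · φ(384/3) = 1 · 64 = 64
  d = 4: 𝟙(4) · φ(384/4) = 1 · 32 = 32
  d = 6: 𝟙(6) · φ(384/6) = 1 · 32 = 32
  d = 8: 𝟙(8) · φ(384/8) = 1 · 16 = 16
  d = 12: 𝟙(12) · φ(384/12) = 1 · 16 = 16
  d = 16: 𝟙(16) · φ(384/16) = 1 · 8 = 8
  d = 24: 𝟙(24) · φ(384/24) = 1 · 8 = 8
  d = 32: 𝟙(32) · φ(384/32) = 1 · 4 = 4
  d = 48: 𝟙(48) · φ(384/48) = 1 · 4 = 4
  d = 64: 𝟙(64) · φ(384/64) = 1 · 2 = 2
  d = 96: 𝟙(96) · φ(384/96) = 1 · 2 = 2
  d = 128: 𝟙(128) · φ(384/128) = 1 · 2 = 2
  d = 192: 𝟙(192) · φ(384/192) = 1 · 1 = 1
  d = 384: 𝟙(384) · φ(384/384) = 1 · 1 = 1
Summing: (𝟙 * φ)(384) = 128 + 64 + 64 + 32 + 32 + 16 + 16 + 8 + 8 + 4 + 4 + 2 + 2 + 2 + 1 + 1 = 384.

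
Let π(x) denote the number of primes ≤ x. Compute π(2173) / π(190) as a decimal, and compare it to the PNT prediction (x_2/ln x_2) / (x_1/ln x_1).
π(2173)/π(190) = 326/42 ≈ 7.7619;  PNT prediction ≈ 7.8098.

π(190) = 42 and π(2173) = 326, so π(2173)/π(190) ≈ 7.7619. The PNT-predicted ratio is (2173/ln(2173)) / (190/ln(190)) ≈ 7.8098. The two agree to within a few percent, as expected.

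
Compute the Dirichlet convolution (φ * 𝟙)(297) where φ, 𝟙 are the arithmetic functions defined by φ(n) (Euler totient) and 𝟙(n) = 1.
(φ * 𝟙)(297) = 297

Divisors of 297: [1, 3, 9, 11, 27, 33, 99, 297]. For each d | 297:
  d = 1: φ(1) · 𝟙(297/1) = 1 · 1 = 1
  d = 3: φ(3) · 𝟙(297/3) = 2 · 1 = 2
  d = 9: φ(9) · 𝟙(297/9) = 6 · 1 = 6
  d = 11: φ(11) · 𝟙(297/11) = 10 · 1 = 10
  d = 27: φ(27) · 𝟙(297/27) = 18 · 1 = 18
  d = 33: φ(33) · 𝟙(297/33) = 20 · 1 = 20
  d = 99: φ(99) · 𝟙(297/99) = 60 · 1 = 60
  d = 297: φ(297) · 𝟙(297/297) = 180 · 1 = 180
Summing: (φ * 𝟙)(297) = 1 + 2 + 6 + 10 + 18 + 20 + 60 + 180 = 297.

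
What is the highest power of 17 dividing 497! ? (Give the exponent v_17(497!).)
v_17(497!) = 30

Legendre's formula: v_p(n!) = Σ_{k ≥ 1} ⌊n / p^k⌋. For p = 17, n = 497, the terms are:
  ⌊497/17^1⌋ = ⌊497/17⌋ = 29
  ⌊497/17^2⌋ = ⌊497/289⌋ = 1
(the next term ⌊497/17^3⌋ = 0, terminating the sum). Summing: v_17(497!) = 29 + 1 = 30.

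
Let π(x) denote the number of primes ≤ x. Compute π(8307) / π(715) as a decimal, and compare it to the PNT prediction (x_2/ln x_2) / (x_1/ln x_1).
π(8307)/π(715) = 1042/127 ≈ 8.2047;  PNT prediction ≈ 8.4609.

π(715) = 127 and π(8307) = 1042, so π(8307)/π(715) ≈ 8.2047. The PNT-predicted ratio is (8307/ln(8307)) / (715/ln(715)) ≈ 8.4609. The two agree to within a few percent, as expected.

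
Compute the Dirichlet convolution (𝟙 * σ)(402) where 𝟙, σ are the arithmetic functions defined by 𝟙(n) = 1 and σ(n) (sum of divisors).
(𝟙 * σ)(402) = 1380

Divisors of 402: [1, 2, 3, 6, 67, 134, 201, 402]. For each d | 402:
  d = 1: 𝟙(1) · σ(402/1) = 1 · 816 = 816
  d = 2: 𝟙(2) · σ(402/2) = 1 · 272 = 272
  d = 3: 𝟙(3) · σ(402/3) = 1 · 204 = 204
  d = 6: 𝟙(6) · σ(402/6) = 1 · 68 = 68
  d = 67: 𝟙(67) · σ(402/67) = 1 · 12 = 12
  d = 134: 𝟙(134) · σ(402/134) = 1 · 4 = 4
  d = 201: 𝟙(201) · σ(402/201) = 1 · 3 = 3
  d = 402: 𝟙(402) · σ(402/402) = 1 · 1 = 1
Summing: (𝟙 * σ)(402) = 816 + 272 + 204 + 68 + 12 + 4 + 3 + 1 = 1380.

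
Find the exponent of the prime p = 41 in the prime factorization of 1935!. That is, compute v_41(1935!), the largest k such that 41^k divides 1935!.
v_41(1935!) = 48

Legendre's formula: v_p(n!) = Σ_{k ≥ 1} ⌊n / p^k⌋. For p = 41, n = 1935, the terms are:
  ⌊1935/41^1⌋ = ⌊1935/41⌋ = 47
  ⌊1935/41^2⌋ = ⌊1935/1681⌋ = 1
(the next term ⌊1935/41^3⌋ = 0, terminating the sum). Summing: v_41(1935!) = 47 + 1 = 48.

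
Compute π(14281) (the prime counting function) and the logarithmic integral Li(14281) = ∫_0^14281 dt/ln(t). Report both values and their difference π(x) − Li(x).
π(14281) = 1676;  Li(14281) ≈ 1701.66;  π(x) − Li(x) ≈ -25.66.

Direct count of primes ≤ 14281 gives π(14281) = 1676. Numerical evaluation of the logarithmic integral gives Li(14281) ≈ 1701.66. The difference π(x) − Li(x) ≈ -25.66 is typically negative for small/moderate x (Li(x) overestimates), though Littlewood's theorem shows this sign changes infinitely often.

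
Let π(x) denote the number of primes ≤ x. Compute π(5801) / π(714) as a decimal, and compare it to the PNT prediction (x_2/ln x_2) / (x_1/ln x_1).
π(5801)/π(714) = 761/127 ≈ 5.9921;  PNT prediction ≈ 6.1606.

π(714) = 127 and π(5801) = 761, so π(5801)/π(714) ≈ 5.9921. The PNT-predicted ratio is (5801/ln(5801)) / (714/ln(714)) ≈ 6.1606. The two agree to within a few percent, as expected.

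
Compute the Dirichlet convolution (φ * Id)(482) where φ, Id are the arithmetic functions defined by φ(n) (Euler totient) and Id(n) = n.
(φ * Id)(482) = 1443

Divisors of 482: [1, 2, 241, 482]. For each d | 482:
  d = 1: φ(1) · Id(482/1) = 1 · 482 = 482
  d = 2: φ(2) · Id(482/2) = 1 · 241 = 241
  d = 241: φ(241) · Id(482/241) = 240 · 2 = 480
  d = 482: φ(482) · Id(482/482) = 240 · 1 = 240
Summing: (φ * Id)(482) = 482 + 241 + 480 + 240 = 1443.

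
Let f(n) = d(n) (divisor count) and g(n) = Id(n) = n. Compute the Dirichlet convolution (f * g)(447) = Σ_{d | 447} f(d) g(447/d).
(d * Id)(447) = 755

Divisors of 447: [1, 3, 149, 447]. For each d | 447:
  d = 1: d(1) · Id(447/1) = 1 · 447 = 447
  d = 3: d(3) · Id(447/3) = 2 · 149 = 298
  d = 149: d(149) · Id(447/149) = 2 · 3 = 6
  d = 447: d(447) · Id(447/447) = 4 · 1 = 4
Summing: (d * Id)(447) = 447 + 298 + 6 + 4 = 755.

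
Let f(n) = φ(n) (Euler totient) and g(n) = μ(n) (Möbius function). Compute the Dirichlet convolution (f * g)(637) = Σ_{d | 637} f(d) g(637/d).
(φ * μ)(637) = 396

Divisors of 637: [1, 7, 13, 49, 91, 637]. For each d | 637:
  d = 1: φ(1) · μ(637/1) = 1 · 0 = 0
  d = 7: φ(7) · μ(637/7) = 6 · 1 = 6
  d = 13: φ(13) · μ(637/13) = 12 · 0 = 0
  d = 49: φ(49) · μ(637/49) = 42 · -1 = -42
  d = 91: φ(91) · μ(637/91) = 72 · -1 = -72
  d = 637: φ(637) · μ(637/637) = 504 · 1 = 504
Summing: (φ * μ)(637) = 0 + 6 + 0 + -42 + -72 + 504 = 396.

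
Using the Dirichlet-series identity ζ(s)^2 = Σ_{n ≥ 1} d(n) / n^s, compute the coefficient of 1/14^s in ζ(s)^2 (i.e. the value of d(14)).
d(14) = 4

ζ(s)^2 = (Σ 1/m^s)(Σ 1/k^s). The coefficient of 1/n^s in the product is the number of ordered pairs (m, k) with mk = n, which equals d(n). For n = 14, divisors are [1, 2, 7, 14], so d(14) = 4.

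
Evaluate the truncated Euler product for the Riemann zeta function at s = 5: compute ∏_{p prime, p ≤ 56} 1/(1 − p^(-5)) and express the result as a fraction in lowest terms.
∏ = 16271272514460981588256692497708850770212394550299268449499486458883457010851/15691809316785373562301814354101424660311534867697905028310662923501211484160

The primes p ≤ 56 are [2, 3, 5, 7, 11, 13, 17, 19, 23, 29, 31, 37, 41, 43, 47, 53]. For each prime, (1 − 1/p^5)^(-1) = p^5 / (p^5 − 1). The product is (1 − 1/2^5)^(-1), (1 − 1/3^5)^(-1), (1 − 1/5^5)^(-1), (1 − 1/7^5)^(-1), (1 − 1/11^5)^(-1), (1 − 1/13^5)^(-1), (1 − 1/17^5)^(-1), (1 − 1/19^5)^(-1), (1 − 1/23^5)^(-1), (1 − 1/29^5)^(-1), (1 − 1/31^5)^(-1), (1 − 1/37^5)^(-1), (1 − 1/41^5)^(-1), (1 − 1/43^5)^(-1), (1 − 1/47^5)^(-1), (1 − 1/53^5)^(-1) = ∏ p^5 / (p^5 − 1) = 16271272514460981588256692497708850770212394550299268449499486458883457010851/15691809316785373562301814354101424660311534867697905028310662923501211484160.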